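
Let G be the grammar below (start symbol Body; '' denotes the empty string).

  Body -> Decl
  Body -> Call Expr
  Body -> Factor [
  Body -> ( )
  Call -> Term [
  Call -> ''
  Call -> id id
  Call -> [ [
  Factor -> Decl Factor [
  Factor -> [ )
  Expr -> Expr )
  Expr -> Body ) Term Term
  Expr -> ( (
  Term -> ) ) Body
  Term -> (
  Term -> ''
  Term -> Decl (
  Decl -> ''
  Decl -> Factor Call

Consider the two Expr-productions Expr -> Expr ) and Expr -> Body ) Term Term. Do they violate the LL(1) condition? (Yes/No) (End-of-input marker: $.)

FIRST(Expr )) = { (, ), [, id } and FIRST(Body ) Term Term) = { (, ), [, id }.
Both contain (, so the two alternatives are not disjoint — LL(1) conflict.

Yes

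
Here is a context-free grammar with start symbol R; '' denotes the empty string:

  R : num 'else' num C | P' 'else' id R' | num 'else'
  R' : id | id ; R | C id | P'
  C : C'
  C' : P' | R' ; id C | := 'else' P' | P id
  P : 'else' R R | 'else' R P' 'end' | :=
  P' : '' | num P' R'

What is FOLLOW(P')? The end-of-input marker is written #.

{ #, 'else', 'end', :=, ;, id, num }

In R : P' 'else' id R': add FIRST('else' id R') = { 'else' }.
In R' : P': P' is at the end, add FOLLOW(R') = { #, 'else', 'end', :=, ;, id, num }.
In C' : P': P' is at the end, add FOLLOW(C') = { #, 'else', 'end', :=, ;, id, num }.
In C' : := 'else' P': P' is at the end, add FOLLOW(C') = { #, 'else', 'end', :=, ;, id, num }.
In P : 'else' R P' 'end': add FIRST('end') = { 'end' }.
In P' : num P' R': add FIRST(R')\{''} = { 'else', :=, ;, id, num }.
  Since R' is nullable, also add FOLLOW(P') = { #, 'else', 'end', :=, ;, id, num }.
Union: FOLLOW(P') = { #, 'else', 'end', :=, ;, id, num }.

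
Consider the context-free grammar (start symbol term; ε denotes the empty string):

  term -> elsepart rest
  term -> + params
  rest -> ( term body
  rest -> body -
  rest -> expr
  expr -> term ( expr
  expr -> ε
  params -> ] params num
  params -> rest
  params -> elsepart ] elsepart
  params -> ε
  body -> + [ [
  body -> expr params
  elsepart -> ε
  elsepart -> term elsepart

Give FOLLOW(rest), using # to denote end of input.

In term -> elsepart rest: rest is at the end, add FOLLOW(term) = { #, (, +, -, ], num }.
In params -> rest: rest is at the end, add FOLLOW(params) = { #, (, +, -, ], num }.
Union: FOLLOW(rest) = { #, (, +, -, ], num }.

{ #, (, +, -, ], num }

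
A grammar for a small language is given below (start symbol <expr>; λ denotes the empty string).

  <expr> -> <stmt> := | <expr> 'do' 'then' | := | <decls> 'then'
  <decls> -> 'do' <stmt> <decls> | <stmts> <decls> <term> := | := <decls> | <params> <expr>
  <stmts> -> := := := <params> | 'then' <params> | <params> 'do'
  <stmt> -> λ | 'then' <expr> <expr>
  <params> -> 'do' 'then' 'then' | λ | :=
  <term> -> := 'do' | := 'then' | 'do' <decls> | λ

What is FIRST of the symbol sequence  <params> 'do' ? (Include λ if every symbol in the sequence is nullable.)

{ 'do', := }

Add FIRST(<params>)\{λ} = { 'do', := }; <params> is nullable, continue.
'do' is a terminal; add {'do'} and stop.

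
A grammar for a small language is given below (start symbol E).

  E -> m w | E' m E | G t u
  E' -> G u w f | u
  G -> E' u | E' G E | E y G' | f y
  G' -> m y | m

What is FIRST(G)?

From G -> E' u: add FIRST(E') = { f, m, u }.
From G -> E' G E: add FIRST(E') = { f, m, u }.
From G -> E y G': add FIRST(E) = { f, m, u }.
G -> f y contributes {f}.
Union: FIRST(G) = { f, m, u }.

{ f, m, u }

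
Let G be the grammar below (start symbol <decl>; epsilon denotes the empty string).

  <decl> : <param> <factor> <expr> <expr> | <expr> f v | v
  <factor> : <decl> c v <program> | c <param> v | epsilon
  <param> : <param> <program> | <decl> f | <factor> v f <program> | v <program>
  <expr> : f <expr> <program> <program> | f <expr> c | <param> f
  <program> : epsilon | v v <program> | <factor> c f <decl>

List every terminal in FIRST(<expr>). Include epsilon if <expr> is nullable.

{ c, f, v }

<expr> : f <expr> <program> <program> contributes {f}.
<expr> : f <expr> c contributes {f}.
From <expr> : <param> f: add FIRST(<param>) = { c, f, v }.
Union: FIRST(<expr>) = { c, f, v }.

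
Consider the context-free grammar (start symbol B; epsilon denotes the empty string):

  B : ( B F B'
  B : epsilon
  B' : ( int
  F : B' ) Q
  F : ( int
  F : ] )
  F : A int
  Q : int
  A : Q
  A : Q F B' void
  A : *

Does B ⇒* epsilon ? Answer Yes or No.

Yes

B has an epsilon-production, so B ⇒ epsilon.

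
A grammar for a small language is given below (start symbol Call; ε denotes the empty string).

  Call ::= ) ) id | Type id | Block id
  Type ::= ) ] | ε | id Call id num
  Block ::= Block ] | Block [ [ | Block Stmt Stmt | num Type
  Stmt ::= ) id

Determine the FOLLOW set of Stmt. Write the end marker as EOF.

{ ), [, ], id }

In Block ::= Block Stmt Stmt: add FIRST(Stmt) = { ) }.
In Block ::= Block Stmt Stmt: Stmt is at the end, add FOLLOW(Block) = { ), [, ], id }.
Union: FOLLOW(Stmt) = { ), [, ], id }.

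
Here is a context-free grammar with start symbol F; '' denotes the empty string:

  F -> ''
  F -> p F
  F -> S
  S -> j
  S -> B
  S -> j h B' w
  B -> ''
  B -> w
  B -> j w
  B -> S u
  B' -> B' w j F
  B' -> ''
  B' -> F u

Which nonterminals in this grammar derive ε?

{ B, B', F, S }

Directly nullable (have an ''-production): F, B, B'.
S -> B with every symbol nullable, so S is nullable.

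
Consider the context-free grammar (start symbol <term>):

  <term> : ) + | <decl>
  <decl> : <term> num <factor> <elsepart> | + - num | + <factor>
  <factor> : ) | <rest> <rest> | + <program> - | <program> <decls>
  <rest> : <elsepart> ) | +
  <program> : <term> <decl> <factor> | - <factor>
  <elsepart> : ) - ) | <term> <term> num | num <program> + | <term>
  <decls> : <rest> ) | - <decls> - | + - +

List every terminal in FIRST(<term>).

<term> : ) + contributes {)}.
From <term> : <decl>: add FIRST(<decl>) = { ), + }.
Union: FIRST(<term>) = { ), + }.

{ ), + }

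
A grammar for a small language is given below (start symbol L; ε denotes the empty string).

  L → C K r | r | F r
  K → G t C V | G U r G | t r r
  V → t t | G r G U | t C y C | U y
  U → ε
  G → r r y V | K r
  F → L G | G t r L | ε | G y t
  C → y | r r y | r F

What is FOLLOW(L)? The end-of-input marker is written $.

{ $, r, t, y }

L is the start symbol, so $ ∈ FOLLOW(L).
In F → L G: add FIRST(G) = { r, t }.
In F → G t r L: L is at the end, add FOLLOW(F) = { r, t, y }.
Union: FOLLOW(L) = { $, r, t, y }.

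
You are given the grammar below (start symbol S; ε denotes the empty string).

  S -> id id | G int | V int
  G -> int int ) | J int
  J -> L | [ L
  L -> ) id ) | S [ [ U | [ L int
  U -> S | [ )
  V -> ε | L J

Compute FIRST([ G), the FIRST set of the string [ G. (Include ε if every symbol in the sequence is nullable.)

[ is a terminal; add {[} and stop.

{ [ }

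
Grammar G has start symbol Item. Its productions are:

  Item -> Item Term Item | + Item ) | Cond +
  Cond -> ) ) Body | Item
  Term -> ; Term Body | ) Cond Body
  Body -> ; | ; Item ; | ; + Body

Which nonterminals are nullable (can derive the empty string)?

No nonterminal has an empty production or an RHS whose symbols are all nullable.

{ } (none)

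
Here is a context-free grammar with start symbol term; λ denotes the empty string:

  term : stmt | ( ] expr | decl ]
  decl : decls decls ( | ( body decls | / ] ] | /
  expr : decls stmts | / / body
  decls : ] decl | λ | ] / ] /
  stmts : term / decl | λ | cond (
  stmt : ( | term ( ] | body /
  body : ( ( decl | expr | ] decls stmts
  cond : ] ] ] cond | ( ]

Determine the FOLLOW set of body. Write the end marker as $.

{ $, (, /, ] }

In decl : ( body decls: add FIRST(decls)\{λ} = { ] }.
  Since decls is nullable, also add FOLLOW(decl) = { $, (, /, ] }.
In expr : / / body: body is at the end, add FOLLOW(expr) = { $, (, /, ] }.
In stmt : body /: add FIRST(/) = { / }.
Union: FOLLOW(body) = { $, (, /, ] }.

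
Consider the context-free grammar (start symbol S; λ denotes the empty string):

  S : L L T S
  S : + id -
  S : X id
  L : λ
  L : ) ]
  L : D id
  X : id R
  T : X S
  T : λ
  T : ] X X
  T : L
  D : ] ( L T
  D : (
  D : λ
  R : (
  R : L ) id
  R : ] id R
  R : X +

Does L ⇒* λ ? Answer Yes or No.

L has an λ-production, so L ⇒ λ.

Yes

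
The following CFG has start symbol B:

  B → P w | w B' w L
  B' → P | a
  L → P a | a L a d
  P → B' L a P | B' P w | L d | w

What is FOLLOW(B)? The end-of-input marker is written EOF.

B is the start symbol, so EOF ∈ FOLLOW(B).
Union: FOLLOW(B) = { EOF }.

{ EOF }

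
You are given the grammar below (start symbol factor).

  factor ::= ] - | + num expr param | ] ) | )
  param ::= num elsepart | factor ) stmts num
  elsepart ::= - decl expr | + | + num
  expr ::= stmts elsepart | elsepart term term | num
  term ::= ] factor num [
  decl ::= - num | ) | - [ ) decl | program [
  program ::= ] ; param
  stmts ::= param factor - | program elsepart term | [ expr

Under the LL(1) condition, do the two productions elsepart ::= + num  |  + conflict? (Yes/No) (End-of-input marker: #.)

Yes

FIRST(+ num) = { + } and FIRST(+) = { + }.
Both contain +, so the two alternatives are not disjoint — LL(1) conflict.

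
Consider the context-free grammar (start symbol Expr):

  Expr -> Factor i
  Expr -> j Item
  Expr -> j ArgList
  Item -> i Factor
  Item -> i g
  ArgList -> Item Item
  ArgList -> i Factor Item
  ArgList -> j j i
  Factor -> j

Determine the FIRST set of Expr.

From Expr -> Factor i: add FIRST(Factor) = { j }.
Expr -> j Item contributes {j}.
Expr -> j ArgList contributes {j}.
Union: FIRST(Expr) = { j }.

{ j }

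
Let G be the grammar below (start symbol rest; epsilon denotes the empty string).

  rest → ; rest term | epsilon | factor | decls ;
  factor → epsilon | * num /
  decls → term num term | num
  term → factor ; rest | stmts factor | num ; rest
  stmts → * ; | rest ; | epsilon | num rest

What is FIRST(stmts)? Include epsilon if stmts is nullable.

stmts → * ; contributes {*}.
From stmts → rest ;: rest nullable, take FIRST(rest) ∪ {;} = { *, ;, num }.
stmts → epsilon contributes epsilon.
stmts → num rest contributes {num}.
Union: FIRST(stmts) = { *, ;, num, epsilon }.

{ *, ;, num, epsilon }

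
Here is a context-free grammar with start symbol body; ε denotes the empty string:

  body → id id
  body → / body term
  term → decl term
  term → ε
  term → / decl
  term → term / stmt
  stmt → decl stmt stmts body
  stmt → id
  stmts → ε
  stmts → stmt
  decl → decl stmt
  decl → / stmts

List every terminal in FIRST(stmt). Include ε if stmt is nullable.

{ /, id }

From stmt → decl stmt stmts body: add FIRST(decl) = { / }.
stmt → id contributes {id}.
Union: FIRST(stmt) = { /, id }.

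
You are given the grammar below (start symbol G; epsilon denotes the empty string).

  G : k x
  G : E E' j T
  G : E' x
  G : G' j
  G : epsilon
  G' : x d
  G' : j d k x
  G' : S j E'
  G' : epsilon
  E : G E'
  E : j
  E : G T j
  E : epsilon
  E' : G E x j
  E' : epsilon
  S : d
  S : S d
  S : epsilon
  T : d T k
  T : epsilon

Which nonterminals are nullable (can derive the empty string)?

{ E, E', G, G', S, T }

Directly nullable (have an epsilon-production): G, G', E, E', S, T.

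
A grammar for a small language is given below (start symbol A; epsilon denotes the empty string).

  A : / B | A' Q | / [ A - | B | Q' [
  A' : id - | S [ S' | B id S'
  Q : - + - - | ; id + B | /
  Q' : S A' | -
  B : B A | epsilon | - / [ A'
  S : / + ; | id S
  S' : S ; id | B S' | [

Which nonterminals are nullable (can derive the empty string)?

Directly nullable (have an epsilon-production): B.
A : B with every symbol nullable, so A is nullable.
No other nonterminal has a production whose RHS symbols are all nullable.

{ A, B }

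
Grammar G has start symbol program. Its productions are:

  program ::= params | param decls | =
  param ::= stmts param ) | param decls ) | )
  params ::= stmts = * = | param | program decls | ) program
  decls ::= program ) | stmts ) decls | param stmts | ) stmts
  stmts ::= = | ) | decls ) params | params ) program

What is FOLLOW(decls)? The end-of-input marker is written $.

In program ::= param decls: decls is at the end, add FOLLOW(program) = { $, ), = }.
In param ::= param decls ): add FIRST()) = { ) }.
In params ::= program decls: decls is at the end, add FOLLOW(params) = { $, ), = }.
In decls ::= stmts ) decls: decls is at the end, add FOLLOW(decls) = { $, ), = }.
In stmts ::= decls ) params: add FIRST() params) = { ) }.
Union: FOLLOW(decls) = { $, ), = }.

{ $, ), = }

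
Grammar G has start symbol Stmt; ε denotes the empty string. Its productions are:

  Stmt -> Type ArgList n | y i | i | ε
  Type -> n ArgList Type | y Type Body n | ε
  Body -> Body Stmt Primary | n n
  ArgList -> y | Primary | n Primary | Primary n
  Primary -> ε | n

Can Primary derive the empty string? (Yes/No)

Yes

Primary has an ε-production, so Primary ⇒ ε.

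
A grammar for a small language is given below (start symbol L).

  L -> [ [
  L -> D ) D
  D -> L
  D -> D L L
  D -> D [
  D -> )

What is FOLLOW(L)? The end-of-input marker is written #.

{ #, ), [ }

L is the start symbol, so # ∈ FOLLOW(L).
In D -> L: L is at the end, add FOLLOW(D) = { #, ), [ }.
In D -> D L L: add FIRST(L) = { ), [ }.
In D -> D L L: L is at the end, add FOLLOW(D) = { #, ), [ }.
Union: FOLLOW(L) = { #, ), [ }.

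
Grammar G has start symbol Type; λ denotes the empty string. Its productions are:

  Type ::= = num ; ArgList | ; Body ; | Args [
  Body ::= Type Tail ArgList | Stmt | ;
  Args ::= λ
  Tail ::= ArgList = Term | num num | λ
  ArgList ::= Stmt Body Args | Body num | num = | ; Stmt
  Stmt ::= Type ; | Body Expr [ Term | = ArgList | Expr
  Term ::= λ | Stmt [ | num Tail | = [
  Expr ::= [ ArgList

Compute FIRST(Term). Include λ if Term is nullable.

{ ;, =, [, num, λ }

Term ::= λ contributes λ.
From Term ::= Stmt [: add FIRST(Stmt) = { ;, =, [ }.
Term ::= num Tail contributes {num}.
Term ::= = [ contributes {=}.
Union: FIRST(Term) = { ;, =, [, num, λ }.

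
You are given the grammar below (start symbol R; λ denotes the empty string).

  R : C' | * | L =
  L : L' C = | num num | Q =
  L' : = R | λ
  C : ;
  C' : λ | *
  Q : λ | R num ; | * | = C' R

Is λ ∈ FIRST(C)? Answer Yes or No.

No

Nullable nonterminals: C', L', Q, R.
No production of C has an RHS whose symbols are all nullable, so C is not nullable.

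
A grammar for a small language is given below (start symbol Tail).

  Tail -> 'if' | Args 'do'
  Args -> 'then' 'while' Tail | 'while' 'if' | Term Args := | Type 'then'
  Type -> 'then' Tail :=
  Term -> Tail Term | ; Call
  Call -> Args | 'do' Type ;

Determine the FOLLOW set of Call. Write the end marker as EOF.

In Term -> ; Call: Call is at the end, add FOLLOW(Term) = { 'if', 'then', 'while', ; }.
Union: FOLLOW(Call) = { 'if', 'then', 'while', ; }.

{ 'if', 'then', 'while', ; }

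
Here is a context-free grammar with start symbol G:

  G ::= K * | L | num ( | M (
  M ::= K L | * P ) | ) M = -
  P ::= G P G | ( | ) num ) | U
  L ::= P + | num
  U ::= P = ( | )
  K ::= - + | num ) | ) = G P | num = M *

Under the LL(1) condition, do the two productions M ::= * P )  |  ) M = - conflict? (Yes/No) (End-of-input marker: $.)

FIRST(* P )) = { * } and FIRST() M = -) = { ) }.
The FIRST sets are disjoint and neither alternative is nullable — no conflict.

No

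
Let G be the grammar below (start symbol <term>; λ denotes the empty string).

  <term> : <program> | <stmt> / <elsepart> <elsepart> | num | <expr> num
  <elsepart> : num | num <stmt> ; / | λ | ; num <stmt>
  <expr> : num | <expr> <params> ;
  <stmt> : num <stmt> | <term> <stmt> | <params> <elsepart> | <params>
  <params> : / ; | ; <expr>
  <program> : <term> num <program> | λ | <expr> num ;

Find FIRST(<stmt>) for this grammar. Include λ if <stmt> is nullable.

<stmt> : num <stmt> contributes {num}.
From <stmt> : <term> <stmt>: <term> nullable, take FIRST(<term>) ∪ FIRST(<stmt>) = { /, ;, num }.
From <stmt> : <params> <elsepart>: add FIRST(<params>) = { /, ; }.
From <stmt> : <params>: add FIRST(<params>) = { /, ; }.
Union: FIRST(<stmt>) = { /, ;, num }.

{ /, ;, num }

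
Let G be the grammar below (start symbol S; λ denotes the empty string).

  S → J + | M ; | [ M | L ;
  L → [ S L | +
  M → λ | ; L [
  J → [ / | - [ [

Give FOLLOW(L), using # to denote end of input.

{ ;, [ }

In S → L ;: add FIRST(;) = { ; }.
In L → [ S L: L is at the end, add FOLLOW(L) = { ;, [ }.
In M → ; L [: add FIRST([) = { [ }.
Union: FOLLOW(L) = { ;, [ }.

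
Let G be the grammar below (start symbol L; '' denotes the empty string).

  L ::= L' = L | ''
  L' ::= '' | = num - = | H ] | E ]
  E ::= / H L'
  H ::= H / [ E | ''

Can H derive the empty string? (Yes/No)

H has an ''-production, so H ⇒ ''.

Yes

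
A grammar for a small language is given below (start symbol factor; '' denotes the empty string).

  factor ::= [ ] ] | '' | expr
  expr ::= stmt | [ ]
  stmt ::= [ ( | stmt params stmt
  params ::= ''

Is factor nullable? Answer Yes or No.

Yes

factor has an ''-production, so factor ⇒ ''.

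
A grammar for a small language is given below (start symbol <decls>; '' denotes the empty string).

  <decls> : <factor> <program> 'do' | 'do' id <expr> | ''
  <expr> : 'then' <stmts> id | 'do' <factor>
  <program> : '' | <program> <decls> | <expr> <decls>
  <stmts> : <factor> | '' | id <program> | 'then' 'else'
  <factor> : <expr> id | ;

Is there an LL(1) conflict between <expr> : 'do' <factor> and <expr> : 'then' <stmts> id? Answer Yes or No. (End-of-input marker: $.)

No

FIRST('do' <factor>) = { 'do' } and FIRST('then' <stmts> id) = { 'then' }.
The FIRST sets are disjoint and neither alternative is nullable — no conflict.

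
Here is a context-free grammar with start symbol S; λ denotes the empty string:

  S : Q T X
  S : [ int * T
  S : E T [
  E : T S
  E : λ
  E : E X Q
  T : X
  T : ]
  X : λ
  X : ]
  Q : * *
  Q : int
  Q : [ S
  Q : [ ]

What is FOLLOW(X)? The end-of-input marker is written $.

In S : Q T X: X is at the end, add FOLLOW(S) = { $, *, [, ], int }.
In E : E X Q: add FIRST(Q) = { *, [, int }.
In T : X: X is at the end, add FOLLOW(T) = { $, *, [, ], int }.
Union: FOLLOW(X) = { $, *, [, ], int }.

{ $, *, [, ], int }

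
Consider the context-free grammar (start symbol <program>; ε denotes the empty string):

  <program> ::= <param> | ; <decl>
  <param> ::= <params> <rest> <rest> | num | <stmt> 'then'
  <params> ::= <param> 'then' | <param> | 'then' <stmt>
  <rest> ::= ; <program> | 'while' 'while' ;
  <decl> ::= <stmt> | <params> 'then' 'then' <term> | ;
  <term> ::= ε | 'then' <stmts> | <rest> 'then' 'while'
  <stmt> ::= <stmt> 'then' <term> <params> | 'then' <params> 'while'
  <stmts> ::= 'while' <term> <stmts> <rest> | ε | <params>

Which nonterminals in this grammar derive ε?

{ <stmts>, <term> }

Directly nullable (have an ε-production): <term>, <stmts>.
No other nonterminal has a production whose RHS symbols are all nullable.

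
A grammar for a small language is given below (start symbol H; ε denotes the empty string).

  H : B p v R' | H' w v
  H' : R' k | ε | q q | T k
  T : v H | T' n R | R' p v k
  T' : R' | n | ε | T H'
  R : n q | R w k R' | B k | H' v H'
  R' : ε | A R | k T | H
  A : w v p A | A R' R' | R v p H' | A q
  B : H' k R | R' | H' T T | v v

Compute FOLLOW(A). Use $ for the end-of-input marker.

{ k, n, p, q, v, w }

In R' : A R: add FIRST(R) = { k, n, p, q, v, w }.
In A : w v p A: A is at the end, add FOLLOW(A) = { k, n, p, q, v, w }.
In A : A R' R': add FIRST(R' R')\{ε} = { k, n, p, q, v, w }.
  Since R' R' is nullable, also add FOLLOW(A) = { k, n, p, q, v, w }.
In A : A q: add FIRST(q) = { q }.
Union: FOLLOW(A) = { k, n, p, q, v, w }.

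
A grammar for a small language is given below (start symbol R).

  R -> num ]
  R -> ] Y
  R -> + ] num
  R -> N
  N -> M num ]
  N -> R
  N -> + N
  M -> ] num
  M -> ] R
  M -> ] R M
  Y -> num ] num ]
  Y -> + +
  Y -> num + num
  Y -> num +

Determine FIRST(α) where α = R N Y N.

{ +, ], num }

Add FIRST(R) = { +, ], num }; R is not nullable, stop.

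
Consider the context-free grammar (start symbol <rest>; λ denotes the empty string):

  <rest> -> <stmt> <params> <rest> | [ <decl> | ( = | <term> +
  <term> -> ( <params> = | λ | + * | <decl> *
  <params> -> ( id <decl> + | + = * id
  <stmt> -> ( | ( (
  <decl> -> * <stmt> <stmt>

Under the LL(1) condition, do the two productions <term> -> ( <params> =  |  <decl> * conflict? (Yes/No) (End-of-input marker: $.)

FIRST(( <params> =) = { ( } and FIRST(<decl> *) = { * }.
The FIRST sets are disjoint and neither alternative is nullable — no conflict.

No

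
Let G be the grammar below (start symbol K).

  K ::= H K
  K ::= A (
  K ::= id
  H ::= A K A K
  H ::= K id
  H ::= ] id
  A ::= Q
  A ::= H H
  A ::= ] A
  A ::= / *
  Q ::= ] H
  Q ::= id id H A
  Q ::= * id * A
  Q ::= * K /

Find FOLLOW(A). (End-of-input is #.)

{ (, *, /, ], id }

In K ::= A (: add FIRST(() = { ( }.
In H ::= A K A K: add FIRST(K A K) = { *, /, ], id }.
In H ::= A K A K: add FIRST(K) = { *, /, ], id }.
In A ::= ] A: A is at the end, add FOLLOW(A) = { (, *, /, ], id }.
In Q ::= id id H A: A is at the end, add FOLLOW(Q) = { (, *, /, ], id }.
In Q ::= * id * A: A is at the end, add FOLLOW(Q) = { (, *, /, ], id }.
Union: FOLLOW(A) = { (, *, /, ], id }.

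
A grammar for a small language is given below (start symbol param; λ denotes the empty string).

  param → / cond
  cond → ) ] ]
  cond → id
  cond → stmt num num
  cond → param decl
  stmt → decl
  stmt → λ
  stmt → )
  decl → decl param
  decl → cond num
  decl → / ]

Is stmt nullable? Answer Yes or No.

Yes

stmt has an λ-production, so stmt ⇒ λ.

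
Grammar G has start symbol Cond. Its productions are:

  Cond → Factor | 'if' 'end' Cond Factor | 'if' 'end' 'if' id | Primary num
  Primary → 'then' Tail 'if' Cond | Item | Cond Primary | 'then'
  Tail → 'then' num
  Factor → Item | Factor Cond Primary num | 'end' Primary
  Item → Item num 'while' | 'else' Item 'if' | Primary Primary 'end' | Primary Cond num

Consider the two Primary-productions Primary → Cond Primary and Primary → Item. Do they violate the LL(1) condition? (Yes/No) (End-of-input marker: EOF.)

Yes

FIRST(Cond Primary) = { 'else', 'end', 'if', 'then' } and FIRST(Item) = { 'else', 'end', 'if', 'then' }.
Both contain 'else', so the two alternatives are not disjoint — LL(1) conflict.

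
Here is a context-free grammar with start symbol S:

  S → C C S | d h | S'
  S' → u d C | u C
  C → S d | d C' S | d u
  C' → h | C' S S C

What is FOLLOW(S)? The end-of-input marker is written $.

S is the start symbol, so $ ∈ FOLLOW(S).
In S → C C S: S is at the end, add FOLLOW(S) = { $, d, u }.
In C → S d: add FIRST(d) = { d }.
In C → d C' S: S is at the end, add FOLLOW(C) = { $, d, u }.
In C' → C' S S C: add FIRST(S C) = { d, u }.
In C' → C' S S C: add FIRST(C) = { d, u }.
Union: FOLLOW(S) = { $, d, u }.

{ $, d, u }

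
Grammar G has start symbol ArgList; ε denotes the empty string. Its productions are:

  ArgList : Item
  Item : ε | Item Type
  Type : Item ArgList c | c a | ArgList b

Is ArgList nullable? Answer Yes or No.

ArgList : Item and each of Item is nullable, so ArgList ⇒* ε.

Yes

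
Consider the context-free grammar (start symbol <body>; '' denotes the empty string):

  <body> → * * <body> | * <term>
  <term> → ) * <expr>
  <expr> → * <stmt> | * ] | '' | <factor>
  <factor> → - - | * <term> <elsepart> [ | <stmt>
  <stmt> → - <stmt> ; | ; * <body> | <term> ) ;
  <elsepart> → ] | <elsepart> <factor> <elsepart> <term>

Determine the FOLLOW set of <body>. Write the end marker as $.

<body> is the start symbol, so $ ∈ FOLLOW(<body>).
In <body> → * * <body>: <body> is at the end, add FOLLOW(<body>) = { $, ), *, -, ;, [, ] }.
In <stmt> → ; * <body>: <body> is at the end, add FOLLOW(<stmt>) = { $, ), *, -, ;, [, ] }.
Union: FOLLOW(<body>) = { $, ), *, -, ;, [, ] }.

{ $, ), *, -, ;, [, ] }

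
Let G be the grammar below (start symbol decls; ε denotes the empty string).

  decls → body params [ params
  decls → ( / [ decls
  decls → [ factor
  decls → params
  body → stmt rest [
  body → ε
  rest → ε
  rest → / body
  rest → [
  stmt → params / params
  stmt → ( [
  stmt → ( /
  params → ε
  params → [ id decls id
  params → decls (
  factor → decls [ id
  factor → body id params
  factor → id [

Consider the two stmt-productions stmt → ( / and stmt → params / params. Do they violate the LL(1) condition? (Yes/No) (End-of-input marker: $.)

FIRST(( /) = { ( } and FIRST(params / params) = { (, /, [ }.
Both contain (, so the two alternatives are not disjoint — LL(1) conflict.

Yes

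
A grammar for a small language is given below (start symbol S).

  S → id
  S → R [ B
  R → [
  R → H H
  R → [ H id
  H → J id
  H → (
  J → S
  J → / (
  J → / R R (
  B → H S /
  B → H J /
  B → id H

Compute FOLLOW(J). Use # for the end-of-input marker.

In H → J id: add FIRST(id) = { id }.
In B → H J /: add FIRST(/) = { / }.
Union: FOLLOW(J) = { /, id }.

{ /, id }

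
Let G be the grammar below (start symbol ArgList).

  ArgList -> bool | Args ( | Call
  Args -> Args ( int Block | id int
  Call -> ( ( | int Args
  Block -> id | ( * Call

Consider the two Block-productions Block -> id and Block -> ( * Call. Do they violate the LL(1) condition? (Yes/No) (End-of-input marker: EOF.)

No

FIRST(id) = { id } and FIRST(( * Call) = { ( }.
The FIRST sets are disjoint and neither alternative is nullable — no conflict.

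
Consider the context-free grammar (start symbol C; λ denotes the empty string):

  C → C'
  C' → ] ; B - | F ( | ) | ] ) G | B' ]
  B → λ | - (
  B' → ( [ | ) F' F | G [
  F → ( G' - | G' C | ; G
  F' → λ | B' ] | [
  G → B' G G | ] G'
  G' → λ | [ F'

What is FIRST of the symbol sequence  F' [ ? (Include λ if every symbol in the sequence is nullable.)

{ (, ), [, ] }

Add FIRST(F')\{λ} = { (, ), [, ] }; F' is nullable, continue.
[ is a terminal; add {[} and stop.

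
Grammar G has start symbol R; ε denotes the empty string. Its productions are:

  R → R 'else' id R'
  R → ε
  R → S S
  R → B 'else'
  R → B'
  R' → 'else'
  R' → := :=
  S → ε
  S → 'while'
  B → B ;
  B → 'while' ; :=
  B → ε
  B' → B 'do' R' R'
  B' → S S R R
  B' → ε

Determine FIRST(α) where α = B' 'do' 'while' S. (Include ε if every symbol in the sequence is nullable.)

{ 'do', 'else', 'while', ; }

Add FIRST(B')\{ε} = { 'do', 'else', 'while', ; }; B' is nullable, continue.
'do' is a terminal; add {'do'} and stop.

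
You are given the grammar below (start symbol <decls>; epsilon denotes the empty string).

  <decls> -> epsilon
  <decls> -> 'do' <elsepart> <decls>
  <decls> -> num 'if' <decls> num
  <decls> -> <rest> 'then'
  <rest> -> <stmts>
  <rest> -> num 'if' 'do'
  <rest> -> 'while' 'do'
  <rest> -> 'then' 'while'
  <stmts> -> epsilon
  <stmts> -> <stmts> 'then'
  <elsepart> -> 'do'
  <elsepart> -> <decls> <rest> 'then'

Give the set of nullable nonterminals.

Directly nullable (have an epsilon-production): <decls>, <stmts>.
<rest> -> <stmts> with every symbol nullable, so <rest> is nullable.
No other nonterminal has a production whose RHS symbols are all nullable.

{ <decls>, <rest>, <stmts> }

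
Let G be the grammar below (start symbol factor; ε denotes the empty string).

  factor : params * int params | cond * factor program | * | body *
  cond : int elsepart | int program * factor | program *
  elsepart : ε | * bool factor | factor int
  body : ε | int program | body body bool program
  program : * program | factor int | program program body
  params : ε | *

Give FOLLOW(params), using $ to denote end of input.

In factor : params * int params: add FIRST(* int params) = { * }.
In factor : params * int params: params is at the end, add FOLLOW(factor) = { $, *, bool, int }.
Union: FOLLOW(params) = { $, *, bool, int }.

{ $, *, bool, int }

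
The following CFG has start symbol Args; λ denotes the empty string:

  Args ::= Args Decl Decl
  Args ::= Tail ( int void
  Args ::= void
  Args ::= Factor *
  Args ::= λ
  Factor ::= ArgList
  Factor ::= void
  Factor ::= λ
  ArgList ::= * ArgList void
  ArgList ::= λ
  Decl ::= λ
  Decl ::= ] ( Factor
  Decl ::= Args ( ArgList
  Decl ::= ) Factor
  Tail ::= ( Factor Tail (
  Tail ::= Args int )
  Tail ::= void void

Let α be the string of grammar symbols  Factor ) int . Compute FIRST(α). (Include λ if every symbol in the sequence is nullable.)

{ ), *, void }

Add FIRST(Factor)\{λ} = { *, void }; Factor is nullable, continue.
) is a terminal; add {)} and stop.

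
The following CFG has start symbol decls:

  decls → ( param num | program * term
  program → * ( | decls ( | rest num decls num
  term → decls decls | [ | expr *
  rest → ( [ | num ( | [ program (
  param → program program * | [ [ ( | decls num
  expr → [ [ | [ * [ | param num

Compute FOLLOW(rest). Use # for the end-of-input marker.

{ num }

In program → rest num decls num: add FIRST(num decls num) = { num }.
Union: FOLLOW(rest) = { num }.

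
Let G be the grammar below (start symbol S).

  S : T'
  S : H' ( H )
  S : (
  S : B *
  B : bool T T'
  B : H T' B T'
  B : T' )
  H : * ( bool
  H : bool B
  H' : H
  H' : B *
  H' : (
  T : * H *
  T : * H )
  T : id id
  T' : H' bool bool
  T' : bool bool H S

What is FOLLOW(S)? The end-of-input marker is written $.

{ $, (, ), *, bool }

S is the start symbol, so $ ∈ FOLLOW(S).
In T' : bool bool H S: S is at the end, add FOLLOW(T') = { $, (, ), *, bool }.
Union: FOLLOW(S) = { $, (, ), *, bool }.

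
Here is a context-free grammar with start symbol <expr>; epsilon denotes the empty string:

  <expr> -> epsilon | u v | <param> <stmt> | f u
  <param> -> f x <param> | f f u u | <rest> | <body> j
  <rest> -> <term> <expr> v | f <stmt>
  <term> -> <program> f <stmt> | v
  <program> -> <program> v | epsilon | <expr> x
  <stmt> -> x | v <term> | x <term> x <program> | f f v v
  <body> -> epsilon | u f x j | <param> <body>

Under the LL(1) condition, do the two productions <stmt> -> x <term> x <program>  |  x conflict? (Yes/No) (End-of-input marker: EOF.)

Yes

FIRST(x <term> x <program>) = { x } and FIRST(x) = { x }.
Both contain x, so the two alternatives are not disjoint — LL(1) conflict.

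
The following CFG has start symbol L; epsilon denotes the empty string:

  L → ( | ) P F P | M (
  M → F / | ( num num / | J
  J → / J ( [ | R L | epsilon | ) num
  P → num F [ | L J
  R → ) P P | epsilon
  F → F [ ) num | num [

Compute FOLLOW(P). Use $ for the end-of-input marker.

In L → ) P F P: add FIRST(F P) = { num }.
In L → ) P F P: P is at the end, add FOLLOW(L) = { $, (, ), /, num }.
In R → ) P P: add FIRST(P) = { (, ), /, num }.
In R → ) P P: P is at the end, add FOLLOW(R) = { (, ), /, num }.
Union: FOLLOW(P) = { $, (, ), /, num }.

{ $, (, ), /, num }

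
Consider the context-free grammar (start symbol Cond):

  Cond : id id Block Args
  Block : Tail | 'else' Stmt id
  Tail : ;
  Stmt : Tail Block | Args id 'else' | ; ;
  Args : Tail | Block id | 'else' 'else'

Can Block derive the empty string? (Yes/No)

No

No nonterminal in this grammar is nullable.
No production of Block has an RHS whose symbols are all nullable, so Block is not nullable.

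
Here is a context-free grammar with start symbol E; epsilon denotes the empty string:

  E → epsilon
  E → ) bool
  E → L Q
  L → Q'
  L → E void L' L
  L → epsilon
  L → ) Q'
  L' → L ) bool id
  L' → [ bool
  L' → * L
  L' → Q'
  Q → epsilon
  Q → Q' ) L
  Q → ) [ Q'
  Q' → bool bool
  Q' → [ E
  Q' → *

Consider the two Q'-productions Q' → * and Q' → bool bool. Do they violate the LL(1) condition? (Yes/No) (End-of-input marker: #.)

FIRST(*) = { * } and FIRST(bool bool) = { bool }.
The FIRST sets are disjoint and neither alternative is nullable — no conflict.

No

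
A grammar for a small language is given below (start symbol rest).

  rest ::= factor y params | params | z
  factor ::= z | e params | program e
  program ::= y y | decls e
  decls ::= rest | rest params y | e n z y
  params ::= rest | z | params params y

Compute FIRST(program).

{ e, y, z }

program ::= y y contributes {y}.
From program ::= decls e: add FIRST(decls) = { e, y, z }.
Union: FIRST(program) = { e, y, z }.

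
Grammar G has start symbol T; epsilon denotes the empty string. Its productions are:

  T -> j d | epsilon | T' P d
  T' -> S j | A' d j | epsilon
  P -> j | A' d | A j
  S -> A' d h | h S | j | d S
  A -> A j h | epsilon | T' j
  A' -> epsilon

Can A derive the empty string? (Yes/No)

A has an epsilon-production, so A ⇒ epsilon.

Yes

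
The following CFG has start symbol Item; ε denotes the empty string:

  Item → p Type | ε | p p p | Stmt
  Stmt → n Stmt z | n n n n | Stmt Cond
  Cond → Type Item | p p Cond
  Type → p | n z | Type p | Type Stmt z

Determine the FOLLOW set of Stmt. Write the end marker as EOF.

In Item → Stmt: Stmt is at the end, add FOLLOW(Item) = { EOF, n, p, z }.
In Stmt → n Stmt z: add FIRST(z) = { z }.
In Stmt → Stmt Cond: add FIRST(Cond) = { n, p }.
In Type → Type Stmt z: add FIRST(z) = { z }.
Union: FOLLOW(Stmt) = { EOF, n, p, z }.

{ EOF, n, p, z }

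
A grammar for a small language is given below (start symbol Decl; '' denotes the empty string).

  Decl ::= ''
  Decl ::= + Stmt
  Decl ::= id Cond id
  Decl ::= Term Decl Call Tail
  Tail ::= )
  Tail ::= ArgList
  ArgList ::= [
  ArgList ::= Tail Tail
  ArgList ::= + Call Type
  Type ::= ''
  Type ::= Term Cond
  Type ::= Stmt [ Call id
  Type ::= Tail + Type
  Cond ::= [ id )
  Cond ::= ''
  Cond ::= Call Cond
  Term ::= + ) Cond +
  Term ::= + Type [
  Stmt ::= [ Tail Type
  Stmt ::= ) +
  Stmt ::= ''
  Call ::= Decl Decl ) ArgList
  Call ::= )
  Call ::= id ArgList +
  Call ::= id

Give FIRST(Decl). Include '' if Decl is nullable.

Decl ::= '' contributes ''.
Decl ::= + Stmt contributes {+}.
Decl ::= id Cond id contributes {id}.
From Decl ::= Term Decl Call Tail: add FIRST(Term) = { + }.
Union: FIRST(Decl) = { +, id, '' }.

{ +, id, '' }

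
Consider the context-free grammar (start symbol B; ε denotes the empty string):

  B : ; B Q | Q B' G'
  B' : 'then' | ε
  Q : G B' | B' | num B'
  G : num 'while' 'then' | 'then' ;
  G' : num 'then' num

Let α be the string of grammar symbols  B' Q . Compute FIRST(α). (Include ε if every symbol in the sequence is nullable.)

Add FIRST(B')\{ε} = { 'then' }; B' is nullable, continue.
Add FIRST(Q)\{ε} = { 'then', num }; Q is nullable, continue.
Every symbol is nullable, so include ε.

{ 'then', num, ε }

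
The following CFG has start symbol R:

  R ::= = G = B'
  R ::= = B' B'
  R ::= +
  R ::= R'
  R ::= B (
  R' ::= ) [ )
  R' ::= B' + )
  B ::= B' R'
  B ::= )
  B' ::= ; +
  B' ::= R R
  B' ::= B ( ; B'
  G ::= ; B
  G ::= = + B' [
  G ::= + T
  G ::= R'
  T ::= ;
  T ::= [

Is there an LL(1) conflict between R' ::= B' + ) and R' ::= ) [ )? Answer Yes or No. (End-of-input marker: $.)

Yes

FIRST(B' + )) = { ), +, ;, = } and FIRST() [ )) = { ) }.
Both contain ), so the two alternatives are not disjoint — LL(1) conflict.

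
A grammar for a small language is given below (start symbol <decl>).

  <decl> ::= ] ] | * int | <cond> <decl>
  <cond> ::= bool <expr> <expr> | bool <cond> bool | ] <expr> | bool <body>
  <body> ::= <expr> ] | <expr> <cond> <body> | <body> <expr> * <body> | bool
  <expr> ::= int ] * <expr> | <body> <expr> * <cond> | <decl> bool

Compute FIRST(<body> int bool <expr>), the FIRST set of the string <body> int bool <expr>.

{ *, ], bool, int }

Add FIRST(<body>) = { *, ], bool, int }; <body> is not nullable, stop.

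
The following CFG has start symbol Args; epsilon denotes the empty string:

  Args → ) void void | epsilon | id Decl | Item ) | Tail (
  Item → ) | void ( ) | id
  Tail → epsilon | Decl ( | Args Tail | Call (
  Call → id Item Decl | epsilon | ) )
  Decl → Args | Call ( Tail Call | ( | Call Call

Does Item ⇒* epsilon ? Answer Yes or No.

Nullable nonterminals: Args, Call, Decl, Tail.
No production of Item has an RHS whose symbols are all nullable, so Item is not nullable.

No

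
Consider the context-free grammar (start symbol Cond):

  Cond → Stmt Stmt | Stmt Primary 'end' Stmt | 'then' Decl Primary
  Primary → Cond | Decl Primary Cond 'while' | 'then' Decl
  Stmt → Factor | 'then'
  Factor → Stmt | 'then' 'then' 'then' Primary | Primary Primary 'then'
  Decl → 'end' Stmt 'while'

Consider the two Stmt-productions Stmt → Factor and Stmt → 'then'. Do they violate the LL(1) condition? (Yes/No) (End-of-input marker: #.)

Yes

FIRST(Factor) = { 'end', 'then' } and FIRST('then') = { 'then' }.
Both contain 'then', so the two alternatives are not disjoint — LL(1) conflict.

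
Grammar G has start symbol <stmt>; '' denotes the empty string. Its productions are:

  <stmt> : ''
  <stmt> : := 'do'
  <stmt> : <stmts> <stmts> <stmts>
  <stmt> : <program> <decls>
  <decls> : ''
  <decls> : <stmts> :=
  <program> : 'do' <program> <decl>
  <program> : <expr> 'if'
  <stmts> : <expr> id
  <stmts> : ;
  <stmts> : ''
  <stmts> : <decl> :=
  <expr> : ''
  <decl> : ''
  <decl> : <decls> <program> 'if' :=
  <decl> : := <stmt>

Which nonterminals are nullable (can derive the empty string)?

Directly nullable (have an ''-production): <stmt>, <decls>, <stmts>, <expr>, <decl>.
No other nonterminal has a production whose RHS symbols are all nullable.

{ <decl>, <decls>, <expr>, <stmt>, <stmts> }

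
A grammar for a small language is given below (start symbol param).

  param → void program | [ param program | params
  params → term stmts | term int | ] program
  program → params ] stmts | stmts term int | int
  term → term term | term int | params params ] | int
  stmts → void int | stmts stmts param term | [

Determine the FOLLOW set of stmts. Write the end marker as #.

In params → term stmts: stmts is at the end, add FOLLOW(params) = { #, [, ], int, void }.
In program → params ] stmts: stmts is at the end, add FOLLOW(program) = { #, [, ], int, void }.
In program → stmts term int: add FIRST(term int) = { ], int }.
In stmts → stmts stmts param term: add FIRST(stmts param term) = { [, void }.
In stmts → stmts stmts param term: add FIRST(param term) = { [, ], int, void }.
Union: FOLLOW(stmts) = { #, [, ], int, void }.

{ #, [, ], int, void }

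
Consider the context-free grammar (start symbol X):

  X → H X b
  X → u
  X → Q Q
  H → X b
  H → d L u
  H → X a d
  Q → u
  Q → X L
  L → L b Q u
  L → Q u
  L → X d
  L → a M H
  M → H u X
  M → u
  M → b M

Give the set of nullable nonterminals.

No nonterminal has an empty production or an RHS whose symbols are all nullable.

{ } (none)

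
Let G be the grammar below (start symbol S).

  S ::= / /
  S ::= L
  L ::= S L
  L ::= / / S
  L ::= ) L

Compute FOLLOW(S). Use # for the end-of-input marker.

S is the start symbol, so # ∈ FOLLOW(S).
In L ::= S L: add FIRST(L) = { ), / }.
In L ::= / / S: S is at the end, add FOLLOW(L) = { #, ), / }.
Union: FOLLOW(S) = { #, ), / }.

{ #, ), / }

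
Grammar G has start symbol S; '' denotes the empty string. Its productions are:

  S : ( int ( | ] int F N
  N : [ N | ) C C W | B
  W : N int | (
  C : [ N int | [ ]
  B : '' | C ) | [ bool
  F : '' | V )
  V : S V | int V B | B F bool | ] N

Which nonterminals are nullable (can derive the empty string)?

{ B, F, N }

Directly nullable (have an ''-production): B, F.
N : B with every symbol nullable, so N is nullable.
No other nonterminal has a production whose RHS symbols are all nullable.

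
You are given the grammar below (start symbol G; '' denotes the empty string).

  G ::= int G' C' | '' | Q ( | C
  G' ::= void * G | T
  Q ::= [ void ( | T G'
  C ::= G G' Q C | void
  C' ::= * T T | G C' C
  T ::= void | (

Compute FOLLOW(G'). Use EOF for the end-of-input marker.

In G ::= int G' C': add FIRST(C') = { (, *, [, int, void }.
In Q ::= T G': G' is at the end, add FOLLOW(Q) = { (, [, int, void }.
In C ::= G G' Q C: add FIRST(Q C) = { (, [, void }.
Union: FOLLOW(G') = { (, *, [, int, void }.

{ (, *, [, int, void }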